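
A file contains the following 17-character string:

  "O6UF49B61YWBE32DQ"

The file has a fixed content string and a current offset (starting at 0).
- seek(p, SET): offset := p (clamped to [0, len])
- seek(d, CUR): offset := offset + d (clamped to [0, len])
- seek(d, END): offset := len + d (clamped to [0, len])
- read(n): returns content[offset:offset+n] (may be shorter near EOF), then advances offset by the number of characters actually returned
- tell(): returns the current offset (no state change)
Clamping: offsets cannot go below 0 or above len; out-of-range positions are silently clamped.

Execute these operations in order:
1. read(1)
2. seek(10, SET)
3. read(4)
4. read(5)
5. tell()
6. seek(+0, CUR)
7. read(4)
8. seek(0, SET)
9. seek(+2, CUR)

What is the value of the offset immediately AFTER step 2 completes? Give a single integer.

After 1 (read(1)): returned 'O', offset=1
After 2 (seek(10, SET)): offset=10

Answer: 10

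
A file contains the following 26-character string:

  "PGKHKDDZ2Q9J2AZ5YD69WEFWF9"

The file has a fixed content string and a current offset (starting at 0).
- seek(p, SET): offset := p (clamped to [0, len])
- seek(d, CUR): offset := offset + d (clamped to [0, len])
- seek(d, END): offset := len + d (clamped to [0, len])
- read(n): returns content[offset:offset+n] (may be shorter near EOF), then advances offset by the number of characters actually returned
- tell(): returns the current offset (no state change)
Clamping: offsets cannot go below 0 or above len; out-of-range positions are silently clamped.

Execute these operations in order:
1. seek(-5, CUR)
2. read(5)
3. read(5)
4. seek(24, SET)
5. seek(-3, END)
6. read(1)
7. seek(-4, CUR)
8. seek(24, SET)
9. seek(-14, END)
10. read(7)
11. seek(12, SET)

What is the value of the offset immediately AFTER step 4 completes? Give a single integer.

Answer: 24

Derivation:
After 1 (seek(-5, CUR)): offset=0
After 2 (read(5)): returned 'PGKHK', offset=5
After 3 (read(5)): returned 'DDZ2Q', offset=10
After 4 (seek(24, SET)): offset=24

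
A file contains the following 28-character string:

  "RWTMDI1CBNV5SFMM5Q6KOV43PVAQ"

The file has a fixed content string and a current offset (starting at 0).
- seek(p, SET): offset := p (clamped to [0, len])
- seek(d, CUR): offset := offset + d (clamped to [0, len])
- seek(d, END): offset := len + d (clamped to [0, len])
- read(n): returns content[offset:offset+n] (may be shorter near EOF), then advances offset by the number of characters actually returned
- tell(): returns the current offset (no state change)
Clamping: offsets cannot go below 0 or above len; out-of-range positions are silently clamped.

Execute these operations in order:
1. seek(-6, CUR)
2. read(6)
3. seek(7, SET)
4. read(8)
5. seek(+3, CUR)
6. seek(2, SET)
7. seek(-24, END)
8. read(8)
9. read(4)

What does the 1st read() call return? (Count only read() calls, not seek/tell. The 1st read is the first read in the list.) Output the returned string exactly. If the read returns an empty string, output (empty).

Answer: RWTMDI

Derivation:
After 1 (seek(-6, CUR)): offset=0
After 2 (read(6)): returned 'RWTMDI', offset=6
After 3 (seek(7, SET)): offset=7
After 4 (read(8)): returned 'CBNV5SFM', offset=15
After 5 (seek(+3, CUR)): offset=18
After 6 (seek(2, SET)): offset=2
After 7 (seek(-24, END)): offset=4
After 8 (read(8)): returned 'DI1CBNV5', offset=12
After 9 (read(4)): returned 'SFMM', offset=16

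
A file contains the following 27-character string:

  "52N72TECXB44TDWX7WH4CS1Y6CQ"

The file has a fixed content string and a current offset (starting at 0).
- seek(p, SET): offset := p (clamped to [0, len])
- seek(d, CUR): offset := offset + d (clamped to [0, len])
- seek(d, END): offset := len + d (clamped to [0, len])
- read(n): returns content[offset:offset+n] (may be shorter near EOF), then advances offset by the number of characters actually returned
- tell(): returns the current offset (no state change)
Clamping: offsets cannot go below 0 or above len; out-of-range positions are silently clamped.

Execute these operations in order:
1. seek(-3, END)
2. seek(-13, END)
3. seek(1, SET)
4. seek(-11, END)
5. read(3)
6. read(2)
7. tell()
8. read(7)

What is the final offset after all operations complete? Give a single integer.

After 1 (seek(-3, END)): offset=24
After 2 (seek(-13, END)): offset=14
After 3 (seek(1, SET)): offset=1
After 4 (seek(-11, END)): offset=16
After 5 (read(3)): returned '7WH', offset=19
After 6 (read(2)): returned '4C', offset=21
After 7 (tell()): offset=21
After 8 (read(7)): returned 'S1Y6CQ', offset=27

Answer: 27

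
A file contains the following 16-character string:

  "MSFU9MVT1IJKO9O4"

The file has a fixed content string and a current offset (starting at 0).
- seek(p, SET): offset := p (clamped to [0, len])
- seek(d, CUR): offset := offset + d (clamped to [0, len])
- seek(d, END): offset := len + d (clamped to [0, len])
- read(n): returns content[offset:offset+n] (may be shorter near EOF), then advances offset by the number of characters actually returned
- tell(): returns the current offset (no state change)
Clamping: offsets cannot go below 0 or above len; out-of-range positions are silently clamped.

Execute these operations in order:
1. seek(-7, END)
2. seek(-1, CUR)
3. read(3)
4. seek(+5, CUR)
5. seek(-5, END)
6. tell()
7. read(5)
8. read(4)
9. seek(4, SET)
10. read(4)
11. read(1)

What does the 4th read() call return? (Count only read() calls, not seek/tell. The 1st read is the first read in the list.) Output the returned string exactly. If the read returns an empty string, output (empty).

Answer: 9MVT

Derivation:
After 1 (seek(-7, END)): offset=9
After 2 (seek(-1, CUR)): offset=8
After 3 (read(3)): returned '1IJ', offset=11
After 4 (seek(+5, CUR)): offset=16
After 5 (seek(-5, END)): offset=11
After 6 (tell()): offset=11
After 7 (read(5)): returned 'KO9O4', offset=16
After 8 (read(4)): returned '', offset=16
After 9 (seek(4, SET)): offset=4
After 10 (read(4)): returned '9MVT', offset=8
After 11 (read(1)): returned '1', offset=9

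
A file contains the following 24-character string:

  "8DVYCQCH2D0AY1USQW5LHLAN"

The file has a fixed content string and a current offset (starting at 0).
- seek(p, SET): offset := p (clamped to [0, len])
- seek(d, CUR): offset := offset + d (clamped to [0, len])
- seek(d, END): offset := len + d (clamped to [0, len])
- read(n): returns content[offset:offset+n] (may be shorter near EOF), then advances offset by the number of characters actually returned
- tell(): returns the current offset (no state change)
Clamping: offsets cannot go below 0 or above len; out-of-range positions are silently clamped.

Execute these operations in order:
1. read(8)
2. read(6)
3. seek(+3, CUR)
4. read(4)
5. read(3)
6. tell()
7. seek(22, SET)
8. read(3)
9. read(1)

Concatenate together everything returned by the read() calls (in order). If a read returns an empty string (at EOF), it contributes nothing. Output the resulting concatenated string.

After 1 (read(8)): returned '8DVYCQCH', offset=8
After 2 (read(6)): returned '2D0AY1', offset=14
After 3 (seek(+3, CUR)): offset=17
After 4 (read(4)): returned 'W5LH', offset=21
After 5 (read(3)): returned 'LAN', offset=24
After 6 (tell()): offset=24
After 7 (seek(22, SET)): offset=22
After 8 (read(3)): returned 'AN', offset=24
After 9 (read(1)): returned '', offset=24

Answer: 8DVYCQCH2D0AY1W5LHLANAN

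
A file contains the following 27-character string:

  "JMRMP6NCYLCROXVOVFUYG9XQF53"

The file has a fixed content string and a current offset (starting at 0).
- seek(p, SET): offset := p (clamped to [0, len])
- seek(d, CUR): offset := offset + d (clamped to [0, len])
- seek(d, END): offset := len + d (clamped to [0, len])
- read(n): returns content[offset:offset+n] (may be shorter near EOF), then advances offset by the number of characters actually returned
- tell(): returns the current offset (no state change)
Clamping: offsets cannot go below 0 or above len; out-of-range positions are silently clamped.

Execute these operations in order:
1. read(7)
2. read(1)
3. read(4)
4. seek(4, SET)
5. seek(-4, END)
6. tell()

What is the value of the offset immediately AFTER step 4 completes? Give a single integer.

Answer: 4

Derivation:
After 1 (read(7)): returned 'JMRMP6N', offset=7
After 2 (read(1)): returned 'C', offset=8
After 3 (read(4)): returned 'YLCR', offset=12
After 4 (seek(4, SET)): offset=4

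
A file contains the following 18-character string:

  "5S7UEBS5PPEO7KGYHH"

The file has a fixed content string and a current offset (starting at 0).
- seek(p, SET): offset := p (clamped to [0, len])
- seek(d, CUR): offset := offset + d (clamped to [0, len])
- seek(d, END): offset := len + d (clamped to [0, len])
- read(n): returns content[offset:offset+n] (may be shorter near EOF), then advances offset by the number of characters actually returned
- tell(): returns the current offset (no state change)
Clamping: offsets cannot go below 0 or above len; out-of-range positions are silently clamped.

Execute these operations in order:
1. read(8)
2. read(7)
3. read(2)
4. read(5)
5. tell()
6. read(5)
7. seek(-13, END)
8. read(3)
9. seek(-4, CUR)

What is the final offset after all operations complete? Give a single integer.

After 1 (read(8)): returned '5S7UEBS5', offset=8
After 2 (read(7)): returned 'PPEO7KG', offset=15
After 3 (read(2)): returned 'YH', offset=17
After 4 (read(5)): returned 'H', offset=18
After 5 (tell()): offset=18
After 6 (read(5)): returned '', offset=18
After 7 (seek(-13, END)): offset=5
After 8 (read(3)): returned 'BS5', offset=8
After 9 (seek(-4, CUR)): offset=4

Answer: 4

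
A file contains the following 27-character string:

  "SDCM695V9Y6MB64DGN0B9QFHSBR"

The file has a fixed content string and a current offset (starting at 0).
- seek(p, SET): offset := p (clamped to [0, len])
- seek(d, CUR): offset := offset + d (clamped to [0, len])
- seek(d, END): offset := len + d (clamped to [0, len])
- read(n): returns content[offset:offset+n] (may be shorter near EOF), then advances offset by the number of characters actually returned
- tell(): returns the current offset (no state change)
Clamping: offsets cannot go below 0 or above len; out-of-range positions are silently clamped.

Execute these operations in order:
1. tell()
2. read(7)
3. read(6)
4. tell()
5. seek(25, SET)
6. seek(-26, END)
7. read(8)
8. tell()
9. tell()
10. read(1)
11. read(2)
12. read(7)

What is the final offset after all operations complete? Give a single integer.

Answer: 19

Derivation:
After 1 (tell()): offset=0
After 2 (read(7)): returned 'SDCM695', offset=7
After 3 (read(6)): returned 'V9Y6MB', offset=13
After 4 (tell()): offset=13
After 5 (seek(25, SET)): offset=25
After 6 (seek(-26, END)): offset=1
After 7 (read(8)): returned 'DCM695V9', offset=9
After 8 (tell()): offset=9
After 9 (tell()): offset=9
After 10 (read(1)): returned 'Y', offset=10
After 11 (read(2)): returned '6M', offset=12
After 12 (read(7)): returned 'B64DGN0', offset=19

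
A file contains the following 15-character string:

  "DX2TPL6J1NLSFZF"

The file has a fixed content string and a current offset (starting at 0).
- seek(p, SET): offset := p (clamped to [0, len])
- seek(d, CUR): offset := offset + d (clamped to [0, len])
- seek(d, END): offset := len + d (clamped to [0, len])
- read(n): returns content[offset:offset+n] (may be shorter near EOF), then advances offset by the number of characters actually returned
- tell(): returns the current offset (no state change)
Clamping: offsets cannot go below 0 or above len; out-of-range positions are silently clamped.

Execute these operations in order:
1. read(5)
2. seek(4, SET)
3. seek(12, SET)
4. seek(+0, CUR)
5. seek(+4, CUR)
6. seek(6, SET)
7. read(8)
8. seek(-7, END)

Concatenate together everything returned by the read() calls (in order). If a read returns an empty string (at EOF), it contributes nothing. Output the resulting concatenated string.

Answer: DX2TP6J1NLSFZ

Derivation:
After 1 (read(5)): returned 'DX2TP', offset=5
After 2 (seek(4, SET)): offset=4
After 3 (seek(12, SET)): offset=12
After 4 (seek(+0, CUR)): offset=12
After 5 (seek(+4, CUR)): offset=15
After 6 (seek(6, SET)): offset=6
After 7 (read(8)): returned '6J1NLSFZ', offset=14
After 8 (seek(-7, END)): offset=8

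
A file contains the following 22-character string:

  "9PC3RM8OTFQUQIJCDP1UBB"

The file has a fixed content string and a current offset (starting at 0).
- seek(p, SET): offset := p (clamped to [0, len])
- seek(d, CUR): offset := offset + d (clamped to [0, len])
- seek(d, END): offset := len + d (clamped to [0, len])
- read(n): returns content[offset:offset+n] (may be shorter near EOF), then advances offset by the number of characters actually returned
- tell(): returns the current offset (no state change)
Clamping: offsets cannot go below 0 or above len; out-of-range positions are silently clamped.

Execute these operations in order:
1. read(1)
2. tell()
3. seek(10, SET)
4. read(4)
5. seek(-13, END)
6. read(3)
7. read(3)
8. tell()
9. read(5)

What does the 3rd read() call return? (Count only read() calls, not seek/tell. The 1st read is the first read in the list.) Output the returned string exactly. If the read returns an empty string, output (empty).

After 1 (read(1)): returned '9', offset=1
After 2 (tell()): offset=1
After 3 (seek(10, SET)): offset=10
After 4 (read(4)): returned 'QUQI', offset=14
After 5 (seek(-13, END)): offset=9
After 6 (read(3)): returned 'FQU', offset=12
After 7 (read(3)): returned 'QIJ', offset=15
After 8 (tell()): offset=15
After 9 (read(5)): returned 'CDP1U', offset=20

Answer: FQU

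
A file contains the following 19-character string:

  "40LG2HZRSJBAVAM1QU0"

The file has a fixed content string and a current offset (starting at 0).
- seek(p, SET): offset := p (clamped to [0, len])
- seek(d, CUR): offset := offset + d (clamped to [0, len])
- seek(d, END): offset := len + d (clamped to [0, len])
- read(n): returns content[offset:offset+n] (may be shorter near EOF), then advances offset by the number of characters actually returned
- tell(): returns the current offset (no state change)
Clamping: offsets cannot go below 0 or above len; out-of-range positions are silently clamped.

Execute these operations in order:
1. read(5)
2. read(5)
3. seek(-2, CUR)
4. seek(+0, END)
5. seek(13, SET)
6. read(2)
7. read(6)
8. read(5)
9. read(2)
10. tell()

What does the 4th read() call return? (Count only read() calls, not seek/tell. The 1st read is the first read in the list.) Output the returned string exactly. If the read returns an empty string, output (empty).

Answer: 1QU0

Derivation:
After 1 (read(5)): returned '40LG2', offset=5
After 2 (read(5)): returned 'HZRSJ', offset=10
After 3 (seek(-2, CUR)): offset=8
After 4 (seek(+0, END)): offset=19
After 5 (seek(13, SET)): offset=13
After 6 (read(2)): returned 'AM', offset=15
After 7 (read(6)): returned '1QU0', offset=19
After 8 (read(5)): returned '', offset=19
After 9 (read(2)): returned '', offset=19
After 10 (tell()): offset=19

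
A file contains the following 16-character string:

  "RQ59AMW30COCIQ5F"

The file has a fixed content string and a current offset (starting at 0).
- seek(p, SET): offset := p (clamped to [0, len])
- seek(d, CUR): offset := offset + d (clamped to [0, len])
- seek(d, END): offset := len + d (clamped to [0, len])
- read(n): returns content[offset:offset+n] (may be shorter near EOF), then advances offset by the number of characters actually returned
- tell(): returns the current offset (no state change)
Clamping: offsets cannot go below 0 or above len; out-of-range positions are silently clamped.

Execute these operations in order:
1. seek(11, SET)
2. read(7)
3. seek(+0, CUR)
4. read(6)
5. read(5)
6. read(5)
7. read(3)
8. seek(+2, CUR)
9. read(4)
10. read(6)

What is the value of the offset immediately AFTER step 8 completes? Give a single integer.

After 1 (seek(11, SET)): offset=11
After 2 (read(7)): returned 'CIQ5F', offset=16
After 3 (seek(+0, CUR)): offset=16
After 4 (read(6)): returned '', offset=16
After 5 (read(5)): returned '', offset=16
After 6 (read(5)): returned '', offset=16
After 7 (read(3)): returned '', offset=16
After 8 (seek(+2, CUR)): offset=16

Answer: 16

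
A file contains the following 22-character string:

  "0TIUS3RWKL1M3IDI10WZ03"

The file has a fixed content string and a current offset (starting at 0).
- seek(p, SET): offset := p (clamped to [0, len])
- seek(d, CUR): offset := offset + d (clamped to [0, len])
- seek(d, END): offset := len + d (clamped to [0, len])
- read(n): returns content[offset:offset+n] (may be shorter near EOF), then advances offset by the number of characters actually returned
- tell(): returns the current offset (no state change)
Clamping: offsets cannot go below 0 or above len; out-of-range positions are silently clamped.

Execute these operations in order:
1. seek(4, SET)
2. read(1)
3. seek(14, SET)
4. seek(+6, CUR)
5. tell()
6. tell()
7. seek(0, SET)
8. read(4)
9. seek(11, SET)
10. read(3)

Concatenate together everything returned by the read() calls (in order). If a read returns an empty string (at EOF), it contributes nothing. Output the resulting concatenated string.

Answer: S0TIUM3I

Derivation:
After 1 (seek(4, SET)): offset=4
After 2 (read(1)): returned 'S', offset=5
After 3 (seek(14, SET)): offset=14
After 4 (seek(+6, CUR)): offset=20
After 5 (tell()): offset=20
After 6 (tell()): offset=20
After 7 (seek(0, SET)): offset=0
After 8 (read(4)): returned '0TIU', offset=4
After 9 (seek(11, SET)): offset=11
After 10 (read(3)): returned 'M3I', offset=14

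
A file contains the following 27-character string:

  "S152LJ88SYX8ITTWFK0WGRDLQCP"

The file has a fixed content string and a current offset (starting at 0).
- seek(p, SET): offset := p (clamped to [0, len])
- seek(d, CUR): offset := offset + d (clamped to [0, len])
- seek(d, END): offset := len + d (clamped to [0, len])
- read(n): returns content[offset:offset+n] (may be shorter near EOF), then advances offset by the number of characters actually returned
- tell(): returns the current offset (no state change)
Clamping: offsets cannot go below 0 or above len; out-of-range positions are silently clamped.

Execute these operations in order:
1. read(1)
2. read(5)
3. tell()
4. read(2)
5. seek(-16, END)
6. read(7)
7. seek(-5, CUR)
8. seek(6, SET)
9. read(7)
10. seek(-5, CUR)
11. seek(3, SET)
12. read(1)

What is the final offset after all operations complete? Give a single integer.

After 1 (read(1)): returned 'S', offset=1
After 2 (read(5)): returned '152LJ', offset=6
After 3 (tell()): offset=6
After 4 (read(2)): returned '88', offset=8
After 5 (seek(-16, END)): offset=11
After 6 (read(7)): returned '8ITTWFK', offset=18
After 7 (seek(-5, CUR)): offset=13
After 8 (seek(6, SET)): offset=6
After 9 (read(7)): returned '88SYX8I', offset=13
After 10 (seek(-5, CUR)): offset=8
After 11 (seek(3, SET)): offset=3
After 12 (read(1)): returned '2', offset=4

Answer: 4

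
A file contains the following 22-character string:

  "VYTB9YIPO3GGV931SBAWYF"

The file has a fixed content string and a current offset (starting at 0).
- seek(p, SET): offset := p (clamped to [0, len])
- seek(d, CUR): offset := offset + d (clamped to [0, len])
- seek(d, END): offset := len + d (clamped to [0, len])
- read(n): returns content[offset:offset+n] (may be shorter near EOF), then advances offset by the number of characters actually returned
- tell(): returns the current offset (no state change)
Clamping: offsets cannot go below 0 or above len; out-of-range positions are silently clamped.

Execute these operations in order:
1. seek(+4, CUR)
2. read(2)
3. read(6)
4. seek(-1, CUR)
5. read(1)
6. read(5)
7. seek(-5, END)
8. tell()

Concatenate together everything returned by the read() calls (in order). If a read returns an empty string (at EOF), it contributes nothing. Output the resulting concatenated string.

Answer: 9YIPO3GGGV931S

Derivation:
After 1 (seek(+4, CUR)): offset=4
After 2 (read(2)): returned '9Y', offset=6
After 3 (read(6)): returned 'IPO3GG', offset=12
After 4 (seek(-1, CUR)): offset=11
After 5 (read(1)): returned 'G', offset=12
After 6 (read(5)): returned 'V931S', offset=17
After 7 (seek(-5, END)): offset=17
After 8 (tell()): offset=17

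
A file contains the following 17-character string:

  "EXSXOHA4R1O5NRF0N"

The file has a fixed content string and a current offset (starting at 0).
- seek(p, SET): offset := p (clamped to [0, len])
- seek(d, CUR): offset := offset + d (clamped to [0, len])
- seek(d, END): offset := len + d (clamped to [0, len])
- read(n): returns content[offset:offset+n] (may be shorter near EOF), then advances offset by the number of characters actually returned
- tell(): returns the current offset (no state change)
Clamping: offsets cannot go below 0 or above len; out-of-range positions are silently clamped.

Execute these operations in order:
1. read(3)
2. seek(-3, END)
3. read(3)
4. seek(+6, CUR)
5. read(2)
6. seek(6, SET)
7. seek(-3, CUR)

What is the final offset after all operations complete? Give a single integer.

Answer: 3

Derivation:
After 1 (read(3)): returned 'EXS', offset=3
After 2 (seek(-3, END)): offset=14
After 3 (read(3)): returned 'F0N', offset=17
After 4 (seek(+6, CUR)): offset=17
After 5 (read(2)): returned '', offset=17
After 6 (seek(6, SET)): offset=6
After 7 (seek(-3, CUR)): offset=3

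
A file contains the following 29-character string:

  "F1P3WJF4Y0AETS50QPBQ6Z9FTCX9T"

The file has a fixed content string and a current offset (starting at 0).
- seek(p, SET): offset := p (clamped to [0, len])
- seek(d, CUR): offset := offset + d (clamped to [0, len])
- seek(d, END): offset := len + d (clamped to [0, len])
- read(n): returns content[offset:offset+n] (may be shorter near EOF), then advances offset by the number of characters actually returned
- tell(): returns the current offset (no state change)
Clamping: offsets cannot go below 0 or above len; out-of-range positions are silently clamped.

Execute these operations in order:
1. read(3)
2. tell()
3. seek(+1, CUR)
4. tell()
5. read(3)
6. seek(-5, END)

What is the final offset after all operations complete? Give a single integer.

After 1 (read(3)): returned 'F1P', offset=3
After 2 (tell()): offset=3
After 3 (seek(+1, CUR)): offset=4
After 4 (tell()): offset=4
After 5 (read(3)): returned 'WJF', offset=7
After 6 (seek(-5, END)): offset=24

Answer: 24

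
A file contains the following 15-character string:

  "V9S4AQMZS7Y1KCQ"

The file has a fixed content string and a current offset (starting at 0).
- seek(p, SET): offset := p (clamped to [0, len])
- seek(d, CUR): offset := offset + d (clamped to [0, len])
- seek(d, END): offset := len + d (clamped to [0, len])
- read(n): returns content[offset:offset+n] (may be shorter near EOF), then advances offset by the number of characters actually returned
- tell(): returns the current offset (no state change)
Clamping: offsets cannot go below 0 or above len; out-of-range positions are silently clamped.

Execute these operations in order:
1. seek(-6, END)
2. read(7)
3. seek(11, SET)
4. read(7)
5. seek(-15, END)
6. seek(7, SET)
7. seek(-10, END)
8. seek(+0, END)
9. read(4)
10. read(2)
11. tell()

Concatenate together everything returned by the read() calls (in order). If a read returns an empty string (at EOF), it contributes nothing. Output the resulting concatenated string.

Answer: 7Y1KCQ1KCQ

Derivation:
After 1 (seek(-6, END)): offset=9
After 2 (read(7)): returned '7Y1KCQ', offset=15
After 3 (seek(11, SET)): offset=11
After 4 (read(7)): returned '1KCQ', offset=15
After 5 (seek(-15, END)): offset=0
After 6 (seek(7, SET)): offset=7
After 7 (seek(-10, END)): offset=5
After 8 (seek(+0, END)): offset=15
After 9 (read(4)): returned '', offset=15
After 10 (read(2)): returned '', offset=15
After 11 (tell()): offset=15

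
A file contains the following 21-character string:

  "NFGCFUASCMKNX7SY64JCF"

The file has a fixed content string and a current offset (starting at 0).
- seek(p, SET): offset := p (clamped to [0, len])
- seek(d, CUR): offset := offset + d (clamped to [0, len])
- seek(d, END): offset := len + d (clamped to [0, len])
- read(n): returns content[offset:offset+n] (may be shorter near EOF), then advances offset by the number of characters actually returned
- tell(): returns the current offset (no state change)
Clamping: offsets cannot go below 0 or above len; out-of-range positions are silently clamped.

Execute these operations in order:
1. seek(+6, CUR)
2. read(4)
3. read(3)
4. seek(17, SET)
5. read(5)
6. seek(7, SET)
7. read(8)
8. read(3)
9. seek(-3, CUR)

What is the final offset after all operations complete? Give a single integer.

Answer: 15

Derivation:
After 1 (seek(+6, CUR)): offset=6
After 2 (read(4)): returned 'ASCM', offset=10
After 3 (read(3)): returned 'KNX', offset=13
After 4 (seek(17, SET)): offset=17
After 5 (read(5)): returned '4JCF', offset=21
After 6 (seek(7, SET)): offset=7
After 7 (read(8)): returned 'SCMKNX7S', offset=15
After 8 (read(3)): returned 'Y64', offset=18
After 9 (seek(-3, CUR)): offset=15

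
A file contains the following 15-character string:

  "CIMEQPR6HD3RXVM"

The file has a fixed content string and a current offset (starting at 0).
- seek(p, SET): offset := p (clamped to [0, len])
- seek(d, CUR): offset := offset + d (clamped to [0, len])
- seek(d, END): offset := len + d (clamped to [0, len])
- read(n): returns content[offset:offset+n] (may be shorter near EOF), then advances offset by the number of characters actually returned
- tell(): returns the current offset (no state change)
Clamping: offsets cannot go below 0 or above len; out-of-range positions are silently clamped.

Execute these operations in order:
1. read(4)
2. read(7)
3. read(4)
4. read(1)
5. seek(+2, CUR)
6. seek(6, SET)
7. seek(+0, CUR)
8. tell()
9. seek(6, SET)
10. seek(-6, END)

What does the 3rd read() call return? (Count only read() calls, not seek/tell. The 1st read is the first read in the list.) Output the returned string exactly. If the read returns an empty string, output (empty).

Answer: RXVM

Derivation:
After 1 (read(4)): returned 'CIME', offset=4
After 2 (read(7)): returned 'QPR6HD3', offset=11
After 3 (read(4)): returned 'RXVM', offset=15
After 4 (read(1)): returned '', offset=15
After 5 (seek(+2, CUR)): offset=15
After 6 (seek(6, SET)): offset=6
After 7 (seek(+0, CUR)): offset=6
After 8 (tell()): offset=6
After 9 (seek(6, SET)): offset=6
After 10 (seek(-6, END)): offset=9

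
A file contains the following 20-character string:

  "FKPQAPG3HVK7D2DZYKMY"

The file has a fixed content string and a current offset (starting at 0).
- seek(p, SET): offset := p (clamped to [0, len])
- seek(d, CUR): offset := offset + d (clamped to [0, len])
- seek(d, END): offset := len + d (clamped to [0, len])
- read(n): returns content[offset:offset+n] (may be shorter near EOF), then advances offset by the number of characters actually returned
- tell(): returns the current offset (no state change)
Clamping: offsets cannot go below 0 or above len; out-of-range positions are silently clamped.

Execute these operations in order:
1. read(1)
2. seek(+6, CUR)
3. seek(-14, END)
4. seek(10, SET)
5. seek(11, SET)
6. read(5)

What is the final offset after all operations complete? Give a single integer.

Answer: 16

Derivation:
After 1 (read(1)): returned 'F', offset=1
After 2 (seek(+6, CUR)): offset=7
After 3 (seek(-14, END)): offset=6
After 4 (seek(10, SET)): offset=10
After 5 (seek(11, SET)): offset=11
After 6 (read(5)): returned '7D2DZ', offset=16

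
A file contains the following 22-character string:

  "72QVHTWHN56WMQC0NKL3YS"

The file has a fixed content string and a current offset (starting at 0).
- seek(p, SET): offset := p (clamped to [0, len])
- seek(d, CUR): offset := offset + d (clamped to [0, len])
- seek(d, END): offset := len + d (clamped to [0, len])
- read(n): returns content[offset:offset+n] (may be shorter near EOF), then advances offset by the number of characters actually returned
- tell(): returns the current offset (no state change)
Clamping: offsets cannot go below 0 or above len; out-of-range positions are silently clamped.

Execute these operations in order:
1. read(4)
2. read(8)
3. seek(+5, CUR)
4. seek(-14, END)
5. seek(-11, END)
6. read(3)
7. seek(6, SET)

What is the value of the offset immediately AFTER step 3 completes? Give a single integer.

Answer: 17

Derivation:
After 1 (read(4)): returned '72QV', offset=4
After 2 (read(8)): returned 'HTWHN56W', offset=12
After 3 (seek(+5, CUR)): offset=17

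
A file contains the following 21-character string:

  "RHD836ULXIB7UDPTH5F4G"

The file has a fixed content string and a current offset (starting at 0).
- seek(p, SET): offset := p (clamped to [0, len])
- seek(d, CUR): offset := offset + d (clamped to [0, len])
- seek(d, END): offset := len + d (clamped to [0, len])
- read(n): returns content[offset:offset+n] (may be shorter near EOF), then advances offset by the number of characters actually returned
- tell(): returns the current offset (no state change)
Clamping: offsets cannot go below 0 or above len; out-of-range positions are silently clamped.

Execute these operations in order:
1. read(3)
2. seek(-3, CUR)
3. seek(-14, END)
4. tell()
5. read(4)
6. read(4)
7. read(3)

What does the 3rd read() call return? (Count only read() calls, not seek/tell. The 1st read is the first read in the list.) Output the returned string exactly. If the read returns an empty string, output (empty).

After 1 (read(3)): returned 'RHD', offset=3
After 2 (seek(-3, CUR)): offset=0
After 3 (seek(-14, END)): offset=7
After 4 (tell()): offset=7
After 5 (read(4)): returned 'LXIB', offset=11
After 6 (read(4)): returned '7UDP', offset=15
After 7 (read(3)): returned 'TH5', offset=18

Answer: 7UDP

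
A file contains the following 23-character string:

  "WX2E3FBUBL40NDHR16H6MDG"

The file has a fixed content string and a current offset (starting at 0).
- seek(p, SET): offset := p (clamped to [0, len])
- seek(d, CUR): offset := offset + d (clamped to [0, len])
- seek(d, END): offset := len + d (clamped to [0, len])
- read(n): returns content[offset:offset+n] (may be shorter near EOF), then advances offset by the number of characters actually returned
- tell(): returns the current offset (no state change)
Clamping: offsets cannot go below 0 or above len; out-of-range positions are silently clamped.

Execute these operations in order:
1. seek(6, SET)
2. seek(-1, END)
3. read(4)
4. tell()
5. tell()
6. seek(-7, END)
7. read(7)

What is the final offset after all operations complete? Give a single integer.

After 1 (seek(6, SET)): offset=6
After 2 (seek(-1, END)): offset=22
After 3 (read(4)): returned 'G', offset=23
After 4 (tell()): offset=23
After 5 (tell()): offset=23
After 6 (seek(-7, END)): offset=16
After 7 (read(7)): returned '16H6MDG', offset=23

Answer: 23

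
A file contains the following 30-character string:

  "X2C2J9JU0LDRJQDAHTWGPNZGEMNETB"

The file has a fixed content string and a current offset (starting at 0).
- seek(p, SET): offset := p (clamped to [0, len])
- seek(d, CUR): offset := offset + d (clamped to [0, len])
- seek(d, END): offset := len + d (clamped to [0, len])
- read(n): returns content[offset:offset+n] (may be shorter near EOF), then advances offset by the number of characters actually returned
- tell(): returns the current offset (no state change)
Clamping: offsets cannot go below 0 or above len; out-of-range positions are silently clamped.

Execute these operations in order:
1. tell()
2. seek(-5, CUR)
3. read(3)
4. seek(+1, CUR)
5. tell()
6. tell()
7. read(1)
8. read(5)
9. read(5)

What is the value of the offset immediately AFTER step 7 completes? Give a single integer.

Answer: 5

Derivation:
After 1 (tell()): offset=0
After 2 (seek(-5, CUR)): offset=0
After 3 (read(3)): returned 'X2C', offset=3
After 4 (seek(+1, CUR)): offset=4
After 5 (tell()): offset=4
After 6 (tell()): offset=4
After 7 (read(1)): returned 'J', offset=5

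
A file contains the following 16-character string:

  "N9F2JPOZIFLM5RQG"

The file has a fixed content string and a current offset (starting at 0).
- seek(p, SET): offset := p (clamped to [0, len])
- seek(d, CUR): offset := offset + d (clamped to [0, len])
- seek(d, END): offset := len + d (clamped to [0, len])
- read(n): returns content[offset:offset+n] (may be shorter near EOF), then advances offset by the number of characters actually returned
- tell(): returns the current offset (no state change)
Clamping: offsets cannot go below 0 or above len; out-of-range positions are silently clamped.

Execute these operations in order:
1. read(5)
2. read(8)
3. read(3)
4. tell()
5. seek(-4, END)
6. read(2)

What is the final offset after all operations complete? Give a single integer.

Answer: 14

Derivation:
After 1 (read(5)): returned 'N9F2J', offset=5
After 2 (read(8)): returned 'POZIFLM5', offset=13
After 3 (read(3)): returned 'RQG', offset=16
After 4 (tell()): offset=16
After 5 (seek(-4, END)): offset=12
After 6 (read(2)): returned '5R', offset=14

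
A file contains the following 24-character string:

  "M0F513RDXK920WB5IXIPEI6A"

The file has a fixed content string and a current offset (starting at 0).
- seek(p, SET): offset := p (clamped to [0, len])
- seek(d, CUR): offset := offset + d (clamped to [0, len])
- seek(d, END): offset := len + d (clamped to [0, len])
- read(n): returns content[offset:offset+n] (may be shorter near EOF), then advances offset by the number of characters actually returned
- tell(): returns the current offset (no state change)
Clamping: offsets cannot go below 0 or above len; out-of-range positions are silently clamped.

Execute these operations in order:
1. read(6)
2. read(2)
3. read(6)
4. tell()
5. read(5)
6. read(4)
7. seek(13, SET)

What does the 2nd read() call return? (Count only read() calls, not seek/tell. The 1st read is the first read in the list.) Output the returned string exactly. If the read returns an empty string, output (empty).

After 1 (read(6)): returned 'M0F513', offset=6
After 2 (read(2)): returned 'RD', offset=8
After 3 (read(6)): returned 'XK920W', offset=14
After 4 (tell()): offset=14
After 5 (read(5)): returned 'B5IXI', offset=19
After 6 (read(4)): returned 'PEI6', offset=23
After 7 (seek(13, SET)): offset=13

Answer: RD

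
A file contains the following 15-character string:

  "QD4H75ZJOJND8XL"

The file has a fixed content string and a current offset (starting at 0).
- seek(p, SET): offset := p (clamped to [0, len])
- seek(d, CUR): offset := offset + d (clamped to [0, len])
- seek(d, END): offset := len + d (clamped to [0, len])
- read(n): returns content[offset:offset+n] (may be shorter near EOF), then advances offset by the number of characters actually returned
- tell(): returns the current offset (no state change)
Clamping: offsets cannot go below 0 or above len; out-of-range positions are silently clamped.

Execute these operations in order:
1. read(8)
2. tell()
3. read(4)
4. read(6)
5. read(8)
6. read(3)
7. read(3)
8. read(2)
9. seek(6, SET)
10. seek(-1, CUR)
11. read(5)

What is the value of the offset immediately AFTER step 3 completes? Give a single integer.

After 1 (read(8)): returned 'QD4H75ZJ', offset=8
After 2 (tell()): offset=8
After 3 (read(4)): returned 'OJND', offset=12

Answer: 12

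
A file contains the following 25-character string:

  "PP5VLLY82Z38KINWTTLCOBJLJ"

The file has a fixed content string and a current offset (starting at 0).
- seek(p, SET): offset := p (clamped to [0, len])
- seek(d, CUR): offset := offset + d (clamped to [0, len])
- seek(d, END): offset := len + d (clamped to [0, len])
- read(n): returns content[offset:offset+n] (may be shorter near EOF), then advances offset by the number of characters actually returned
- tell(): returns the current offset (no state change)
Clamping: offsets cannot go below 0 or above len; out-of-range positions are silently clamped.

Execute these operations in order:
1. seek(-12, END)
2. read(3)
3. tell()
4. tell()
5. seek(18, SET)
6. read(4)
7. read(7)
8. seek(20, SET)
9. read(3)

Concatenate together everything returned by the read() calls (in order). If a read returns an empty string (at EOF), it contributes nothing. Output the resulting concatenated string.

Answer: INWLCOBJLJOBJ

Derivation:
After 1 (seek(-12, END)): offset=13
After 2 (read(3)): returned 'INW', offset=16
After 3 (tell()): offset=16
After 4 (tell()): offset=16
After 5 (seek(18, SET)): offset=18
After 6 (read(4)): returned 'LCOB', offset=22
After 7 (read(7)): returned 'JLJ', offset=25
After 8 (seek(20, SET)): offset=20
After 9 (read(3)): returned 'OBJ', offset=23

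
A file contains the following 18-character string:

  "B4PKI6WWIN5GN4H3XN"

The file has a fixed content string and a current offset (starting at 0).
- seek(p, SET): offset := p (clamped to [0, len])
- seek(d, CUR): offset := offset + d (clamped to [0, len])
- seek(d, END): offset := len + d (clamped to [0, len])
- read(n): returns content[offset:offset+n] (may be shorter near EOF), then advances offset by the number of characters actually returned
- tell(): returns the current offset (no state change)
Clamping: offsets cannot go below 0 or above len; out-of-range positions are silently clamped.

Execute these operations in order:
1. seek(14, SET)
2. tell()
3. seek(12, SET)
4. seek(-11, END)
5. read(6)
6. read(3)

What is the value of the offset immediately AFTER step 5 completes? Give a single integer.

Answer: 13

Derivation:
After 1 (seek(14, SET)): offset=14
After 2 (tell()): offset=14
After 3 (seek(12, SET)): offset=12
After 4 (seek(-11, END)): offset=7
After 5 (read(6)): returned 'WIN5GN', offset=13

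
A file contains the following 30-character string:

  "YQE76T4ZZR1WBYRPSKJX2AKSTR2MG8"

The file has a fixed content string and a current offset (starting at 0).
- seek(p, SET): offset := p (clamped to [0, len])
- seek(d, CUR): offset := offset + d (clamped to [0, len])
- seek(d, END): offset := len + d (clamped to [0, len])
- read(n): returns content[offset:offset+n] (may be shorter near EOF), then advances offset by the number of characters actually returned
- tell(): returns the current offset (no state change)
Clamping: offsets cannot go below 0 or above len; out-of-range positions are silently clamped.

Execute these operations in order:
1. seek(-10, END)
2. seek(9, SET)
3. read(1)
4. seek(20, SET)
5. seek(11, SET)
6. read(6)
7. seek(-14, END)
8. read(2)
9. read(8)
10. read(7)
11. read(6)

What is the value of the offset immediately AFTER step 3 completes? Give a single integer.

After 1 (seek(-10, END)): offset=20
After 2 (seek(9, SET)): offset=9
After 3 (read(1)): returned 'R', offset=10

Answer: 10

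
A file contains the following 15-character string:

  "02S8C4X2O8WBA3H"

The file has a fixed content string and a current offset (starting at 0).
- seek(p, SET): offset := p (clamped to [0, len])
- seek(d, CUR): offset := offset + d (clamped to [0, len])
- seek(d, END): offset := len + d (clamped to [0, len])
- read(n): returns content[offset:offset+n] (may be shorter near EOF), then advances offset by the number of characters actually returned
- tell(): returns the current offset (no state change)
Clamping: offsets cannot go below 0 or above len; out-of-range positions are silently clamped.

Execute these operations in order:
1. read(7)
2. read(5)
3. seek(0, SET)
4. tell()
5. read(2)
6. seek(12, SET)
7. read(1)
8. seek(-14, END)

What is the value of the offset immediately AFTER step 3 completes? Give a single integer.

After 1 (read(7)): returned '02S8C4X', offset=7
After 2 (read(5)): returned '2O8WB', offset=12
After 3 (seek(0, SET)): offset=0

Answer: 0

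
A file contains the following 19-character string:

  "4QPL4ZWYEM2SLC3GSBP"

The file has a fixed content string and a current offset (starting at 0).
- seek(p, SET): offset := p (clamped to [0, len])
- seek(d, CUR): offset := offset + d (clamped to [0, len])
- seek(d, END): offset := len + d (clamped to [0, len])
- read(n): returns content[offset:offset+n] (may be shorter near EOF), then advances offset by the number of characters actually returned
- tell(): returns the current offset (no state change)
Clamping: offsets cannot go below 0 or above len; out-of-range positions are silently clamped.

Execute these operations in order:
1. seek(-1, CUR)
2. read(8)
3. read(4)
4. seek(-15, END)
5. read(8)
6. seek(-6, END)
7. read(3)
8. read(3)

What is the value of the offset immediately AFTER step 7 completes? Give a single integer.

After 1 (seek(-1, CUR)): offset=0
After 2 (read(8)): returned '4QPL4ZWY', offset=8
After 3 (read(4)): returned 'EM2S', offset=12
After 4 (seek(-15, END)): offset=4
After 5 (read(8)): returned '4ZWYEM2S', offset=12
After 6 (seek(-6, END)): offset=13
After 7 (read(3)): returned 'C3G', offset=16

Answer: 16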